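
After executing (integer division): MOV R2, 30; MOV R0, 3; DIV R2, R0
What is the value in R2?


Register state trace:
  MOV R2, 30  → R2 = 30
  MOV R0, 3  → R0 = 3
  DIV R2, R0  → R2 = 30 // 3 = 10
Final: R2 = 10

10


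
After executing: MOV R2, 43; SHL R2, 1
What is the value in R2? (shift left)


Register state trace:
  MOV R2, 43  → R2 = 43
  SHL R2, 1  → R2 = 43 << 1 = 43 * 2^1 = 86
Final: R2 = 86

86


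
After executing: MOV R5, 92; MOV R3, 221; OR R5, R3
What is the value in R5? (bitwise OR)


Register state trace:
  MOV R5, 92  → R5 = 92 (0b01011100)
  MOV R3, 221  → R3 = 221 (0b11011101)
  OR R5, R3   → R5 = 92 OR 221 = 221 (0b11011101)
Final: R5 = 221

221


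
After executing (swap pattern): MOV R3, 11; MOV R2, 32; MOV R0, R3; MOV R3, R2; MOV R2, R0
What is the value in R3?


Register state trace (swap pattern):
  MOV R3, 11  → R3 = 11
  MOV R2, 32  → R2 = 32
  MOV R0, R3  → R0 = 11  (save R3)
  MOV R3, R2  → R3 = 32  (R3 gets R2's value)
  MOV R2, R0  → R2 = 11  (R2 gets saved value)
Final: R3 = 32

32


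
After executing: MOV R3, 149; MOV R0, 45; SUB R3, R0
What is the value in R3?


Register state trace:
  MOV R3, 149  → R3 = 149
  MOV R0, 45  → R0 = 45
  SUB R3, R0  → R3 = 149 - 45 = 104
Final: R3 = 104

104


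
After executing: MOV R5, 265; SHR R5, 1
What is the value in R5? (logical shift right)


Register state trace:
  MOV R5, 265  → R5 = 265
  SHR R5, 1  → R5 = 265 >> 1 = 265 // 2^1 = 132
Final: R5 = 132

132


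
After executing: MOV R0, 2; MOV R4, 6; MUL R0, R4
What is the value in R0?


Register state trace:
  MOV R0, 2  → R0 = 2
  MOV R4, 6  → R4 = 6
  MUL R0, R4  → R0 = 2 * 6 = 12
Final: R0 = 12

12


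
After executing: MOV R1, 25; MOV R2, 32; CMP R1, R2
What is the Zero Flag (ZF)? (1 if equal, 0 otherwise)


Register state trace:
  MOV R1, 25  → R1 = 25
  MOV R2, 32  → R2 = 32
  CMP R1, R2  → computes 25 - 32 = -7
  Result is nonzero, so values are not equal
ZF = 0

0


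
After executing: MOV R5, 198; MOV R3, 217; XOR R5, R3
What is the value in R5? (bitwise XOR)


Register state trace:
  MOV R5, 198  → R5 = 198 (0b11000110)
  MOV R3, 217  → R3 = 217 (0b11011001)
  XOR R5, R3  → R5 = 198 XOR 217 = 31 (0b00011111)
Final: R5 = 31

31


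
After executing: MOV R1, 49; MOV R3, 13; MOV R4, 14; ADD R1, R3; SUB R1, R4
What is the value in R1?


Register state trace:
  MOV R1, 49  → R1 = 49
  MOV R3, 13  → R3 = 13
  MOV R4, 14  → R4 = 14
  ADD R1, R3  → R1 = 49 + 13 = 62
  SUB R1, R4  → R1 = 62 - 14 = 48
Final: R1 = 48

48


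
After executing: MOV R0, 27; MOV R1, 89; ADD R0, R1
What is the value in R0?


Register state trace:
  MOV R0, 27  → R0 = 27
  MOV R1, 89  → R1 = 89
  ADD R0, R1  → R0 = 27 + 89 = 116
Final: R0 = 116

116


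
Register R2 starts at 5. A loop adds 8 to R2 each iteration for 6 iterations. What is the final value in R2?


Starting value: R2 = 5
  Iter 1: R2 = 5 + 8 = 13
  Iter 2: R2 = 13 + 8 = 21
  Iter 3: R2 = 21 + 8 = 29
  Iter 4: R2 = 29 + 8 = 37
  Iter 5: R2 = 37 + 8 = 45
  Iter 6: R2 = 45 + 8 = 53
Final: R2 = 53

53


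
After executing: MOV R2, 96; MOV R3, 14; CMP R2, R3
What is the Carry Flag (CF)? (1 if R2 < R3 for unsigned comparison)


Register state trace:
  MOV R2, 96  → R2 = 96
  MOV R3, 14  → R3 = 14
  CMP R2, R3  → unsigned 96 - 14: no borrow
  96 >= 14, so CF = 0
CF = 0

0


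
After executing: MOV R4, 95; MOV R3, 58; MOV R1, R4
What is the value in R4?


Register state trace:
  MOV R4, 95  → R4 = 95
  MOV R3, 58  → R3 = 58
  MOV R1, R4  → R1 = 95
Final: R4 = 95

95


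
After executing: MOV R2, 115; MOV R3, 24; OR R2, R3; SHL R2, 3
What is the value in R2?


Register state trace:
  MOV R2, 115  → R2 = 115 (0b01110011)
  MOV R3, 24  → R3 = 24 (0b00011000)
  OR R2, R3  → R2 = 115 OR 24 = 123 (0b01111011)
  SHL R2, 3  → R2 = 123 << 3 = 984
Final: R2 = 984

984


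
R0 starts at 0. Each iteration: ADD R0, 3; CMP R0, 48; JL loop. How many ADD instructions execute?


Loop trace (R0 starts at 0, target 48, step 3):
  ADD #1: R0 = 0 + 3 = 3  → 3 < 48, loop
  ADD #2: R0 = 3 + 3 = 6  → 6 < 48, loop
  ADD #3: R0 = 6 + 3 = 9  → 9 < 48, loop
  ADD #4: R0 = 9 + 3 = 12  → 12 < 48, loop
  ADD #5: R0 = 12 + 3 = 15  → 15 < 48, loop
  ADD #6: R0 = 15 + 3 = 18  → 18 < 48, loop
  ADD #7: R0 = 18 + 3 = 21  → 21 < 48, loop
  ADD #8: R0 = 21 + 3 = 24  → 24 < 48, loop
  ADD #9: R0 = 24 + 3 = 27  → 27 < 48, loop
  ADD #10: R0 = 27 + 3 = 30  → 30 < 48, loop
  ADD #11: R0 = 30 + 3 = 33  → 33 < 48, loop
  ADD #12: R0 = 33 + 3 = 36  → 36 < 48, loop
  ADD #13: R0 = 36 + 3 = 39  → 39 < 48, loop
  ADD #14: R0 = 39 + 3 = 42  → 42 < 48, loop
  ADD #15: R0 = 42 + 3 = 45  → 45 < 48, loop
  ADD #16: R0 = 45 + 3 = 48  → 48 >= 48, exit
Total ADD instructions: 16

16


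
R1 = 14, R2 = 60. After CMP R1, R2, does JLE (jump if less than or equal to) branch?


Trace:
  R1 = 14, R2 = 60
  CMP R1, R2  → compares 14 vs 60
  JLE checks: is 14 less than or equal to 60?
  14 < 60, so condition is true
Branch taken: Yes

Yes


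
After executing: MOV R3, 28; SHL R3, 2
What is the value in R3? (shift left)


Register state trace:
  MOV R3, 28  → R3 = 28
  SHL R3, 2  → R3 = 28 << 2 = 28 * 2^2 = 112
Final: R3 = 112

112


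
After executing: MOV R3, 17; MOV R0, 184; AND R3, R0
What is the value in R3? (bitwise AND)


Register state trace:
  MOV R3, 17  → R3 = 17 (0b00010001)
  MOV R0, 184  → R0 = 184 (0b10111000)
  AND R3, R0  → R3 = 17 AND 184 = 16 (0b00010000)
Final: R3 = 16

16


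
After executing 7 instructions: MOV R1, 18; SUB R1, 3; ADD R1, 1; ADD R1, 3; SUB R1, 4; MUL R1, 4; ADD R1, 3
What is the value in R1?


Register state trace:
  MOV R1, 18  → R1 = 18
  SUB R1, 3  → R1 = 18 - 3 = 15
  ADD R1, 1  → R1 = 15 + 1 = 16
  ADD R1, 3  → R1 = 16 + 3 = 19
  SUB R1, 4  → R1 = 19 - 4 = 15
  MUL R1, 4  → R1 = 15 * 4 = 60
  ADD R1, 3  → R1 = 60 + 3 = 63
Final: R1 = 63

63


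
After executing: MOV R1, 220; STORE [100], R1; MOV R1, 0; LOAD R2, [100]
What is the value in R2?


Register and memory trace:
  MOV R1, 220  → R1 = 220
  STORE [100], R1  → mem[100] = 220
  MOV R1, 0  → R1 = 0
  LOAD R2, [100]  → R2 = mem[100] = 220
Final: R2 = 220

220


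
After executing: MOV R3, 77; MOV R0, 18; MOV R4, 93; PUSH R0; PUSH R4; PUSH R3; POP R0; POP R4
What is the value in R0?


Stack trace (top is rightmost):
  MOV R3, 77  → R3 = 77
  MOV R0, 18  → R0 = 18
  MOV R4, 93  → R4 = 93
  PUSH R0  → stack: [18]
  PUSH R4  → stack: [18, 93]
  PUSH R3  → stack: [18, 93, 77]
  POP R0  → R0 = 77, stack: [18, 93]
  POP R4  → R4 = 93, stack: [18]
Final: R0 = 77

77


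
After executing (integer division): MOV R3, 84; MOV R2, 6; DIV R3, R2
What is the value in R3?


Register state trace:
  MOV R3, 84  → R3 = 84
  MOV R2, 6  → R2 = 6
  DIV R3, R2  → R3 = 84 // 6 = 14
Final: R3 = 14

14


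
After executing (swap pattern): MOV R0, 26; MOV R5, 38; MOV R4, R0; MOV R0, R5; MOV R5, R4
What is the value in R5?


Register state trace (swap pattern):
  MOV R0, 26  → R0 = 26
  MOV R5, 38  → R5 = 38
  MOV R4, R0  → R4 = 26  (save R0)
  MOV R0, R5  → R0 = 38  (R0 gets R5's value)
  MOV R5, R4  → R5 = 26  (R5 gets saved value)
Final: R5 = 26

26


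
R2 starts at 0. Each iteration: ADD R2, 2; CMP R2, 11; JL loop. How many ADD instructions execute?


Loop trace (R2 starts at 0, target 11, step 2):
  ADD #1: R2 = 0 + 2 = 2  → 2 < 11, loop
  ADD #2: R2 = 2 + 2 = 4  → 4 < 11, loop
  ADD #3: R2 = 4 + 2 = 6  → 6 < 11, loop
  ADD #4: R2 = 6 + 2 = 8  → 8 < 11, loop
  ADD #5: R2 = 8 + 2 = 10  → 10 < 11, loop
  ADD #6: R2 = 10 + 2 = 12  → 12 >= 11, exit
Total ADD instructions: 6

6


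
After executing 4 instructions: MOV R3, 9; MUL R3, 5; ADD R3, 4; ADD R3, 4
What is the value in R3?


Register state trace:
  MOV R3, 9  → R3 = 9
  MUL R3, 5  → R3 = 9 * 5 = 45
  ADD R3, 4  → R3 = 45 + 4 = 49
  ADD R3, 4  → R3 = 49 + 4 = 53
Final: R3 = 53

53


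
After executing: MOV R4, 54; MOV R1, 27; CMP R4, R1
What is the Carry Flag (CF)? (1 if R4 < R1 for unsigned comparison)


Register state trace:
  MOV R4, 54  → R4 = 54
  MOV R1, 27  → R1 = 27
  CMP R4, R1  → unsigned 54 - 27: no borrow
  54 >= 27, so CF = 0
CF = 0

0


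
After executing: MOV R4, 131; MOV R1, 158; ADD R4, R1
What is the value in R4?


Register state trace:
  MOV R4, 131  → R4 = 131
  MOV R1, 158  → R1 = 158
  ADD R4, R1  → R4 = 131 + 158 = 289
Final: R4 = 289

289


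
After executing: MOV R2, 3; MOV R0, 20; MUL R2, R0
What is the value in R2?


Register state trace:
  MOV R2, 3  → R2 = 3
  MOV R0, 20  → R0 = 20
  MUL R2, R0  → R2 = 3 * 20 = 60
Final: R2 = 60

60


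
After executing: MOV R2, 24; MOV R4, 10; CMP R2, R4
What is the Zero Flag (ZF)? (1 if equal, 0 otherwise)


Register state trace:
  MOV R2, 24  → R2 = 24
  MOV R4, 10  → R4 = 10
  CMP R2, R4  → computes 24 - 10 = 14
  Result is nonzero, so values are not equal
ZF = 0

0


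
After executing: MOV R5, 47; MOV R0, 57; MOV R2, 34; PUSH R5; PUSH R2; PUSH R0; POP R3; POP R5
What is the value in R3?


Stack trace (top is rightmost):
  MOV R5, 47  → R5 = 47
  MOV R0, 57  → R0 = 57
  MOV R2, 34  → R2 = 34
  PUSH R5  → stack: [47]
  PUSH R2  → stack: [47, 34]
  PUSH R0  → stack: [47, 34, 57]
  POP R3  → R3 = 57, stack: [47, 34]
  POP R5  → R5 = 34, stack: [47]
Final: R3 = 57

57


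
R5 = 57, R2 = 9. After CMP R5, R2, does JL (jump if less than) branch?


Trace:
  R5 = 57, R2 = 9
  CMP R5, R2  → compares 57 vs 9
  JL checks: is 57 less than 9?
  57 > 9, so condition is false
Branch taken: No

No


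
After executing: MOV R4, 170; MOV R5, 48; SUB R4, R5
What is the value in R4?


Register state trace:
  MOV R4, 170  → R4 = 170
  MOV R5, 48  → R5 = 48
  SUB R4, R5  → R4 = 170 - 48 = 122
Final: R4 = 122

122


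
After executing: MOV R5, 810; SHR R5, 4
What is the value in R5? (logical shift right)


Register state trace:
  MOV R5, 810  → R5 = 810
  SHR R5, 4  → R5 = 810 >> 4 = 810 // 2^4 = 50
Final: R5 = 50

50


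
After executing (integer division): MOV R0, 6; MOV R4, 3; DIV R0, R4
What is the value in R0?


Register state trace:
  MOV R0, 6  → R0 = 6
  MOV R4, 3  → R4 = 3
  DIV R0, R4  → R0 = 6 // 3 = 2
Final: R0 = 2

2


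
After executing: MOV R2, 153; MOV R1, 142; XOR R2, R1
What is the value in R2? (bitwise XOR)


Register state trace:
  MOV R2, 153  → R2 = 153 (0b10011001)
  MOV R1, 142  → R1 = 142 (0b10001110)
  XOR R2, R1  → R2 = 153 XOR 142 = 23 (0b00010111)
Final: R2 = 23

23


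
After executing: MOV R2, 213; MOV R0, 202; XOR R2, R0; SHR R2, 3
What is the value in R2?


Register state trace:
  MOV R2, 213  → R2 = 213 (0b11010101)
  MOV R0, 202  → R0 = 202 (0b11001010)
  XOR R2, R0  → R2 = 213 XOR 202 = 31 (0b00011111)
  SHR R2, 3  → R2 = 31 >> 3 = 3
Final: R2 = 3

3


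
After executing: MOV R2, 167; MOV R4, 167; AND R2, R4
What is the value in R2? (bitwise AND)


Register state trace:
  MOV R2, 167  → R2 = 167 (0b10100111)
  MOV R4, 167  → R4 = 167 (0b10100111)
  AND R2, R4  → R2 = 167 AND 167 = 167 (0b10100111)
Final: R2 = 167

167


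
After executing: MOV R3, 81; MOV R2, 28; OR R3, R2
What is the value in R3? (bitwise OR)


Register state trace:
  MOV R3, 81  → R3 = 81 (0b01010001)
  MOV R2, 28  → R2 = 28 (0b00011100)
  OR R3, R2   → R3 = 81 OR 28 = 93 (0b01011101)
Final: R3 = 93

93


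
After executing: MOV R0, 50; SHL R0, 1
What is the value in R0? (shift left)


Register state trace:
  MOV R0, 50  → R0 = 50
  SHL R0, 1  → R0 = 50 << 1 = 50 * 2^1 = 100
Final: R0 = 100

100


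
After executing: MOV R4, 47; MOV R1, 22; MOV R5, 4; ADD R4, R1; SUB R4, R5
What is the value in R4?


Register state trace:
  MOV R4, 47  → R4 = 47
  MOV R1, 22  → R1 = 22
  MOV R5, 4  → R5 = 4
  ADD R4, R1  → R4 = 47 + 22 = 69
  SUB R4, R5  → R4 = 69 - 4 = 65
Final: R4 = 65

65


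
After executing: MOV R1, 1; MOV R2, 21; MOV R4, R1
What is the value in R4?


Register state trace:
  MOV R1, 1  → R1 = 1
  MOV R2, 21  → R2 = 21
  MOV R4, R1  → R4 = 1
Final: R4 = 1

1


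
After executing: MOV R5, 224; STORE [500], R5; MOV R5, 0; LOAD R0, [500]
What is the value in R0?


Register and memory trace:
  MOV R5, 224  → R5 = 224
  STORE [500], R5  → mem[500] = 224
  MOV R5, 0  → R5 = 0
  LOAD R0, [500]  → R0 = mem[500] = 224
Final: R0 = 224

224


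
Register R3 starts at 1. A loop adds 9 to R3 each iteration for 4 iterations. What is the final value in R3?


Starting value: R3 = 1
  Iter 1: R3 = 1 + 9 = 10
  Iter 2: R3 = 10 + 9 = 19
  Iter 3: R3 = 19 + 9 = 28
  Iter 4: R3 = 28 + 9 = 37
Final: R3 = 37

37


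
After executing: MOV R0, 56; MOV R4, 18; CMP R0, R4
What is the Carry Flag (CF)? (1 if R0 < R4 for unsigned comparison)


Register state trace:
  MOV R0, 56  → R0 = 56
  MOV R4, 18  → R4 = 18
  CMP R0, R4  → unsigned 56 - 18: no borrow
  56 >= 18, so CF = 0
CF = 0

0


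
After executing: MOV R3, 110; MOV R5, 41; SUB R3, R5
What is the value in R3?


Register state trace:
  MOV R3, 110  → R3 = 110
  MOV R5, 41  → R5 = 41
  SUB R3, R5  → R3 = 110 - 41 = 69
Final: R3 = 69

69


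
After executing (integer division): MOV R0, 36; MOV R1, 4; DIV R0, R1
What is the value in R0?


Register state trace:
  MOV R0, 36  → R0 = 36
  MOV R1, 4  → R1 = 4
  DIV R0, R1  → R0 = 36 // 4 = 9
Final: R0 = 9

9


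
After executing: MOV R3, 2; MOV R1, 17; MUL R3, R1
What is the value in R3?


Register state trace:
  MOV R3, 2  → R3 = 2
  MOV R1, 17  → R1 = 17
  MUL R3, R1  → R3 = 2 * 17 = 34
Final: R3 = 34

34


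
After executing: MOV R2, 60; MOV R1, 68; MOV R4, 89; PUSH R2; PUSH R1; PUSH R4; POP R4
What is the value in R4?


Stack trace (top is rightmost):
  MOV R2, 60  → R2 = 60
  MOV R1, 68  → R1 = 68
  MOV R4, 89  → R4 = 89
  PUSH R2  → stack: [60]
  PUSH R1  → stack: [60, 68]
  PUSH R4  → stack: [60, 68, 89]
  POP R4  → R4 = 89, stack: [60, 68]
Final: R4 = 89

89


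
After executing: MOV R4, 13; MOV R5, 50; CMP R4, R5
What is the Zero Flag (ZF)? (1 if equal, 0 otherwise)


Register state trace:
  MOV R4, 13  → R4 = 13
  MOV R5, 50  → R5 = 50
  CMP R4, R5  → computes 13 - 50 = -37
  Result is nonzero, so values are not equal
ZF = 0

0


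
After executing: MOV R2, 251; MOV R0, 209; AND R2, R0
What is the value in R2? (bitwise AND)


Register state trace:
  MOV R2, 251  → R2 = 251 (0b11111011)
  MOV R0, 209  → R0 = 209 (0b11010001)
  AND R2, R0  → R2 = 251 AND 209 = 209 (0b11010001)
Final: R2 = 209

209


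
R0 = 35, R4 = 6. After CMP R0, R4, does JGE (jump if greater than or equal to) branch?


Trace:
  R0 = 35, R4 = 6
  CMP R0, R4  → compares 35 vs 6
  JGE checks: is 35 greater than or equal to 6?
  35 > 6, so condition is true
Branch taken: Yes

Yes


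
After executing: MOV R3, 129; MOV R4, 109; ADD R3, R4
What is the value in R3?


Register state trace:
  MOV R3, 129  → R3 = 129
  MOV R4, 109  → R4 = 109
  ADD R3, R4  → R3 = 129 + 109 = 238
Final: R3 = 238

238


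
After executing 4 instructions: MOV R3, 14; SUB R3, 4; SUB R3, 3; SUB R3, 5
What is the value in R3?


Register state trace:
  MOV R3, 14  → R3 = 14
  SUB R3, 4  → R3 = 14 - 4 = 10
  SUB R3, 3  → R3 = 10 - 3 = 7
  SUB R3, 5  → R3 = 7 - 5 = 2
Final: R3 = 2

2


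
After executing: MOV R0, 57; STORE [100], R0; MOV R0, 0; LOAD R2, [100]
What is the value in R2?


Register and memory trace:
  MOV R0, 57  → R0 = 57
  STORE [100], R0  → mem[100] = 57
  MOV R0, 0  → R0 = 0
  LOAD R2, [100]  → R2 = mem[100] = 57
Final: R2 = 57

57


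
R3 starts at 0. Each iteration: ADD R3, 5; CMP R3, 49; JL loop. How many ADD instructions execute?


Loop trace (R3 starts at 0, target 49, step 5):
  ADD #1: R3 = 0 + 5 = 5  → 5 < 49, loop
  ADD #2: R3 = 5 + 5 = 10  → 10 < 49, loop
  ADD #3: R3 = 10 + 5 = 15  → 15 < 49, loop
  ADD #4: R3 = 15 + 5 = 20  → 20 < 49, loop
  ADD #5: R3 = 20 + 5 = 25  → 25 < 49, loop
  ADD #6: R3 = 25 + 5 = 30  → 30 < 49, loop
  ADD #7: R3 = 30 + 5 = 35  → 35 < 49, loop
  ADD #8: R3 = 35 + 5 = 40  → 40 < 49, loop
  ADD #9: R3 = 40 + 5 = 45  → 45 < 49, loop
  ADD #10: R3 = 45 + 5 = 50  → 50 >= 49, exit
Total ADD instructions: 10

10


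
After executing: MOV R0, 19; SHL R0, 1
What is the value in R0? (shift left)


Register state trace:
  MOV R0, 19  → R0 = 19
  SHL R0, 1  → R0 = 19 << 1 = 19 * 2^1 = 38
Final: R0 = 38

38


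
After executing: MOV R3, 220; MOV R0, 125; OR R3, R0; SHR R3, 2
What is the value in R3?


Register state trace:
  MOV R3, 220  → R3 = 220 (0b11011100)
  MOV R0, 125  → R0 = 125 (0b01111101)
  OR R3, R0  → R3 = 220 OR 125 = 253 (0b11111101)
  SHR R3, 2  → R3 = 253 >> 2 = 63
Final: R3 = 63

63


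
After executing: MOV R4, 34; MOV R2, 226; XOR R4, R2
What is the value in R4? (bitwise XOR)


Register state trace:
  MOV R4, 34  → R4 = 34 (0b00100010)
  MOV R2, 226  → R2 = 226 (0b11100010)
  XOR R4, R2  → R4 = 34 XOR 226 = 192 (0b11000000)
Final: R4 = 192

192


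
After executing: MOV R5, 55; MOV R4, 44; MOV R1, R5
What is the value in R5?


Register state trace:
  MOV R5, 55  → R5 = 55
  MOV R4, 44  → R4 = 44
  MOV R1, R5  → R1 = 55
Final: R5 = 55

55


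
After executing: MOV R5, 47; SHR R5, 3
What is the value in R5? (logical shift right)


Register state trace:
  MOV R5, 47  → R5 = 47
  SHR R5, 3  → R5 = 47 >> 3 = 47 // 2^3 = 5
Final: R5 = 5

5


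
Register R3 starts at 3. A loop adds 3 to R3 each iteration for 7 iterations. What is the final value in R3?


Starting value: R3 = 3
  Iter 1: R3 = 3 + 3 = 6
  Iter 2: R3 = 6 + 3 = 9
  Iter 3: R3 = 9 + 3 = 12
  Iter 4: R3 = 12 + 3 = 15
  Iter 5: R3 = 15 + 3 = 18
  Iter 6: R3 = 18 + 3 = 21
  Iter 7: R3 = 21 + 3 = 24
Final: R3 = 24

24


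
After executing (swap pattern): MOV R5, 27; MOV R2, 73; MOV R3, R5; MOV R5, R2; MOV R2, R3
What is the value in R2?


Register state trace (swap pattern):
  MOV R5, 27  → R5 = 27
  MOV R2, 73  → R2 = 73
  MOV R3, R5  → R3 = 27  (save R5)
  MOV R5, R2  → R5 = 73  (R5 gets R2's value)
  MOV R2, R3  → R2 = 27  (R2 gets saved value)
Final: R2 = 27

27


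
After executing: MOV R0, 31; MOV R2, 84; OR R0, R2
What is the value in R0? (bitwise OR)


Register state trace:
  MOV R0, 31  → R0 = 31 (0b00011111)
  MOV R2, 84  → R2 = 84 (0b01010100)
  OR R0, R2   → R0 = 31 OR 84 = 95 (0b01011111)
Final: R0 = 95

95


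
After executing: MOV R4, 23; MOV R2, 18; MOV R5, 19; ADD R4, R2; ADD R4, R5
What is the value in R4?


Register state trace:
  MOV R4, 23  → R4 = 23
  MOV R2, 18  → R2 = 18
  MOV R5, 19  → R5 = 19
  ADD R4, R2  → R4 = 23 + 18 = 41
  ADD R4, R5  → R4 = 41 + 19 = 60
Final: R4 = 60

60


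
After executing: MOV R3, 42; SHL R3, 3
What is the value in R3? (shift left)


Register state trace:
  MOV R3, 42  → R3 = 42
  SHL R3, 3  → R3 = 42 << 3 = 42 * 2^3 = 336
Final: R3 = 336

336


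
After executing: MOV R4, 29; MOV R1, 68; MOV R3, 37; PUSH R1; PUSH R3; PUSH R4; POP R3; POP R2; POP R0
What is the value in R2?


Stack trace (top is rightmost):
  MOV R4, 29  → R4 = 29
  MOV R1, 68  → R1 = 68
  MOV R3, 37  → R3 = 37
  PUSH R1  → stack: [68]
  PUSH R3  → stack: [68, 37]
  PUSH R4  → stack: [68, 37, 29]
  POP R3  → R3 = 29, stack: [68, 37]
  POP R2  → R2 = 37, stack: [68]
  POP R0  → R0 = 68, stack: []
Final: R2 = 37

37


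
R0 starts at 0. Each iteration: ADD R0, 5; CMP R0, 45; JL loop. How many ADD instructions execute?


Loop trace (R0 starts at 0, target 45, step 5):
  ADD #1: R0 = 0 + 5 = 5  → 5 < 45, loop
  ADD #2: R0 = 5 + 5 = 10  → 10 < 45, loop
  ADD #3: R0 = 10 + 5 = 15  → 15 < 45, loop
  ADD #4: R0 = 15 + 5 = 20  → 20 < 45, loop
  ADD #5: R0 = 20 + 5 = 25  → 25 < 45, loop
  ADD #6: R0 = 25 + 5 = 30  → 30 < 45, loop
  ADD #7: R0 = 30 + 5 = 35  → 35 < 45, loop
  ADD #8: R0 = 35 + 5 = 40  → 40 < 45, loop
  ADD #9: R0 = 40 + 5 = 45  → 45 >= 45, exit
Total ADD instructions: 9

9


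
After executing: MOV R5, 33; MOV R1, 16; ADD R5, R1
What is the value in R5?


Register state trace:
  MOV R5, 33  → R5 = 33
  MOV R1, 16  → R1 = 16
  ADD R5, R1  → R5 = 33 + 16 = 49
Final: R5 = 49

49


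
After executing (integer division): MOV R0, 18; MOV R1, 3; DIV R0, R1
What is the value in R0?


Register state trace:
  MOV R0, 18  → R0 = 18
  MOV R1, 3  → R1 = 3
  DIV R0, R1  → R0 = 18 // 3 = 6
Final: R0 = 6

6


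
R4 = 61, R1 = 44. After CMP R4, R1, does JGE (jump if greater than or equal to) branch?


Trace:
  R4 = 61, R1 = 44
  CMP R4, R1  → compares 61 vs 44
  JGE checks: is 61 greater than or equal to 44?
  61 > 44, so condition is true
Branch taken: Yes

Yes


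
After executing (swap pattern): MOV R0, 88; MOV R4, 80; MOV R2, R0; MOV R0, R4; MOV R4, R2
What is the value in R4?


Register state trace (swap pattern):
  MOV R0, 88  → R0 = 88
  MOV R4, 80  → R4 = 80
  MOV R2, R0  → R2 = 88  (save R0)
  MOV R0, R4  → R0 = 80  (R0 gets R4's value)
  MOV R4, R2  → R4 = 88  (R4 gets saved value)
Final: R4 = 88

88


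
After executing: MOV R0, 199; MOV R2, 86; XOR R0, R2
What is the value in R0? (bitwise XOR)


Register state trace:
  MOV R0, 199  → R0 = 199 (0b11000111)
  MOV R2, 86  → R2 = 86 (0b01010110)
  XOR R0, R2  → R0 = 199 XOR 86 = 145 (0b10010001)
Final: R0 = 145

145


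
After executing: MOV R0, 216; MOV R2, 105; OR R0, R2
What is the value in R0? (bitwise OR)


Register state trace:
  MOV R0, 216  → R0 = 216 (0b11011000)
  MOV R2, 105  → R2 = 105 (0b01101001)
  OR R0, R2   → R0 = 216 OR 105 = 249 (0b11111001)
Final: R0 = 249

249


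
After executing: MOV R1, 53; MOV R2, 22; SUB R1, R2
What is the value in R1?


Register state trace:
  MOV R1, 53  → R1 = 53
  MOV R2, 22  → R2 = 22
  SUB R1, R2  → R1 = 53 - 22 = 31
Final: R1 = 31

31


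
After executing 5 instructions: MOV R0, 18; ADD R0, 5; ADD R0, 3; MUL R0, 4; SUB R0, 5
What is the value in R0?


Register state trace:
  MOV R0, 18  → R0 = 18
  ADD R0, 5  → R0 = 18 + 5 = 23
  ADD R0, 3  → R0 = 23 + 3 = 26
  MUL R0, 4  → R0 = 26 * 4 = 104
  SUB R0, 5  → R0 = 104 - 5 = 99
Final: R0 = 99

99


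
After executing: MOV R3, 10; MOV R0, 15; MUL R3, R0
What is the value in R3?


Register state trace:
  MOV R3, 10  → R3 = 10
  MOV R0, 15  → R0 = 15
  MUL R3, R0  → R3 = 10 * 15 = 150
Final: R3 = 150

150


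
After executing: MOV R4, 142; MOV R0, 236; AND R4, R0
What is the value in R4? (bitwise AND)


Register state trace:
  MOV R4, 142  → R4 = 142 (0b10001110)
  MOV R0, 236  → R0 = 236 (0b11101100)
  AND R4, R0  → R4 = 142 AND 236 = 140 (0b10001100)
Final: R4 = 140

140


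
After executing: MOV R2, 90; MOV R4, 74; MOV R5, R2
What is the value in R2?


Register state trace:
  MOV R2, 90  → R2 = 90
  MOV R4, 74  → R4 = 74
  MOV R5, R2  → R5 = 90
Final: R2 = 90

90


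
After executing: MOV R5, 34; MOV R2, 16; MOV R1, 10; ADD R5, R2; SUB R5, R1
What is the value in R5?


Register state trace:
  MOV R5, 34  → R5 = 34
  MOV R2, 16  → R2 = 16
  MOV R1, 10  → R1 = 10
  ADD R5, R2  → R5 = 34 + 16 = 50
  SUB R5, R1  → R5 = 50 - 10 = 40
Final: R5 = 40

40


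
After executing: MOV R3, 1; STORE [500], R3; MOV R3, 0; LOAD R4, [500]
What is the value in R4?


Register and memory trace:
  MOV R3, 1  → R3 = 1
  STORE [500], R3  → mem[500] = 1
  MOV R3, 0  → R3 = 0
  LOAD R4, [500]  → R4 = mem[500] = 1
Final: R4 = 1

1


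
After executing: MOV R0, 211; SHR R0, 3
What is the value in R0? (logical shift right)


Register state trace:
  MOV R0, 211  → R0 = 211
  SHR R0, 3  → R0 = 211 >> 3 = 211 // 2^3 = 26
Final: R0 = 26

26


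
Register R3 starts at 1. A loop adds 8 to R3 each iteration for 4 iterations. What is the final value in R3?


Starting value: R3 = 1
  Iter 1: R3 = 1 + 8 = 9
  Iter 2: R3 = 9 + 8 = 17
  Iter 3: R3 = 17 + 8 = 25
  Iter 4: R3 = 25 + 8 = 33
Final: R3 = 33

33


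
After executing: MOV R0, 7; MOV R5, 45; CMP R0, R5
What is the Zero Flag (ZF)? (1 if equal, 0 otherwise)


Register state trace:
  MOV R0, 7  → R0 = 7
  MOV R5, 45  → R5 = 45
  CMP R0, R5  → computes 7 - 45 = -38
  Result is nonzero, so values are not equal
ZF = 0

0


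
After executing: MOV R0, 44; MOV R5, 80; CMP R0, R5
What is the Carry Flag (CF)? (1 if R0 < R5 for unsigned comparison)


Register state trace:
  MOV R0, 44  → R0 = 44
  MOV R5, 80  → R5 = 80
  CMP R0, R5  → unsigned 44 - 80: borrow occurs
  44 < 80, so CF = 1
CF = 1

1


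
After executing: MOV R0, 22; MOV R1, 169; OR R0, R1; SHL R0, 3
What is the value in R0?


Register state trace:
  MOV R0, 22  → R0 = 22 (0b00010110)
  MOV R1, 169  → R1 = 169 (0b10101001)
  OR R0, R1  → R0 = 22 OR 169 = 191 (0b10111111)
  SHL R0, 3  → R0 = 191 << 3 = 1528
Final: R0 = 1528

1528


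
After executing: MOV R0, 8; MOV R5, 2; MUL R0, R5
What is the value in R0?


Register state trace:
  MOV R0, 8  → R0 = 8
  MOV R5, 2  → R5 = 2
  MUL R0, R5  → R0 = 8 * 2 = 16
Final: R0 = 16

16


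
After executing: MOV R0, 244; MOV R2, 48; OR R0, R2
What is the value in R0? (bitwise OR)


Register state trace:
  MOV R0, 244  → R0 = 244 (0b11110100)
  MOV R2, 48  → R2 = 48 (0b00110000)
  OR R0, R2   → R0 = 244 OR 48 = 244 (0b11110100)
Final: R0 = 244

244


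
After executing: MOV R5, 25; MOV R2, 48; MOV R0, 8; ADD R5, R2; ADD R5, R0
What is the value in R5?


Register state trace:
  MOV R5, 25  → R5 = 25
  MOV R2, 48  → R2 = 48
  MOV R0, 8  → R0 = 8
  ADD R5, R2  → R5 = 25 + 48 = 73
  ADD R5, R0  → R5 = 73 + 8 = 81
Final: R5 = 81

81


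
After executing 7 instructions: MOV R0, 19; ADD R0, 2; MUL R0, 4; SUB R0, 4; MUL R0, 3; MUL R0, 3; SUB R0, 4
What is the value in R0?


Register state trace:
  MOV R0, 19  → R0 = 19
  ADD R0, 2  → R0 = 19 + 2 = 21
  MUL R0, 4  → R0 = 21 * 4 = 84
  SUB R0, 4  → R0 = 84 - 4 = 80
  MUL R0, 3  → R0 = 80 * 3 = 240
  MUL R0, 3  → R0 = 240 * 3 = 720
  SUB R0, 4  → R0 = 720 - 4 = 716
Final: R0 = 716

716


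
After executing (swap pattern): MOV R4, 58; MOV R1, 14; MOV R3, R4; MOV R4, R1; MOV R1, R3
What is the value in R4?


Register state trace (swap pattern):
  MOV R4, 58  → R4 = 58
  MOV R1, 14  → R1 = 14
  MOV R3, R4  → R3 = 58  (save R4)
  MOV R4, R1  → R4 = 14  (R4 gets R1's value)
  MOV R1, R3  → R1 = 58  (R1 gets saved value)
Final: R4 = 14

14


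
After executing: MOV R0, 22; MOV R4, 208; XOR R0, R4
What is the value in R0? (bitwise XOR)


Register state trace:
  MOV R0, 22  → R0 = 22 (0b00010110)
  MOV R4, 208  → R4 = 208 (0b11010000)
  XOR R0, R4  → R0 = 22 XOR 208 = 198 (0b11000110)
Final: R0 = 198

198


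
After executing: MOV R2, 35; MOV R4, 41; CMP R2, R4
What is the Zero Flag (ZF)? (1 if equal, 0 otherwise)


Register state trace:
  MOV R2, 35  → R2 = 35
  MOV R4, 41  → R4 = 41
  CMP R2, R4  → computes 35 - 41 = -6
  Result is nonzero, so values are not equal
ZF = 0

0


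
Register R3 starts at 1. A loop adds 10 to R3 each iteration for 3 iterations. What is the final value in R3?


Starting value: R3 = 1
  Iter 1: R3 = 1 + 10 = 11
  Iter 2: R3 = 11 + 10 = 21
  Iter 3: R3 = 21 + 10 = 31
Final: R3 = 31

31


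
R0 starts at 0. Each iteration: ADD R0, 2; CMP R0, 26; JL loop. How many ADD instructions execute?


Loop trace (R0 starts at 0, target 26, step 2):
  ADD #1: R0 = 0 + 2 = 2  → 2 < 26, loop
  ADD #2: R0 = 2 + 2 = 4  → 4 < 26, loop
  ADD #3: R0 = 4 + 2 = 6  → 6 < 26, loop
  ADD #4: R0 = 6 + 2 = 8  → 8 < 26, loop
  ADD #5: R0 = 8 + 2 = 10  → 10 < 26, loop
  ADD #6: R0 = 10 + 2 = 12  → 12 < 26, loop
  ADD #7: R0 = 12 + 2 = 14  → 14 < 26, loop
  ADD #8: R0 = 14 + 2 = 16  → 16 < 26, loop
  ADD #9: R0 = 16 + 2 = 18  → 18 < 26, loop
  ADD #10: R0 = 18 + 2 = 20  → 20 < 26, loop
  ADD #11: R0 = 20 + 2 = 22  → 22 < 26, loop
  ADD #12: R0 = 22 + 2 = 24  → 24 < 26, loop
  ADD #13: R0 = 24 + 2 = 26  → 26 >= 26, exit
Total ADD instructions: 13

13


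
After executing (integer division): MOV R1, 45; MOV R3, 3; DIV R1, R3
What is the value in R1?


Register state trace:
  MOV R1, 45  → R1 = 45
  MOV R3, 3  → R3 = 3
  DIV R1, R3  → R1 = 45 // 3 = 15
Final: R1 = 15

15


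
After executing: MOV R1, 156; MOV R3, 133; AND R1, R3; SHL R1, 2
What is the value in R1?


Register state trace:
  MOV R1, 156  → R1 = 156 (0b10011100)
  MOV R3, 133  → R3 = 133 (0b10000101)
  AND R1, R3  → R1 = 156 AND 133 = 132 (0b10000100)
  SHL R1, 2  → R1 = 132 << 2 = 528
Final: R1 = 528

528


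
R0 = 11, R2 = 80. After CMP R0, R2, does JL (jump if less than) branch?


Trace:
  R0 = 11, R2 = 80
  CMP R0, R2  → compares 11 vs 80
  JL checks: is 11 less than 80?
  11 < 80, so condition is true
Branch taken: Yes

Yes


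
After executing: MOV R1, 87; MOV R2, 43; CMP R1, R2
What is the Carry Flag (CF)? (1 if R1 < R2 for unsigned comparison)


Register state trace:
  MOV R1, 87  → R1 = 87
  MOV R2, 43  → R2 = 43
  CMP R1, R2  → unsigned 87 - 43: no borrow
  87 >= 43, so CF = 0
CF = 0

0


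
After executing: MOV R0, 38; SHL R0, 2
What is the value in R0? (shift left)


Register state trace:
  MOV R0, 38  → R0 = 38
  SHL R0, 2  → R0 = 38 << 2 = 38 * 2^2 = 152
Final: R0 = 152

152


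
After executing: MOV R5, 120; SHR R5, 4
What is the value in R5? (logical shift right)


Register state trace:
  MOV R5, 120  → R5 = 120
  SHR R5, 4  → R5 = 120 >> 4 = 120 // 2^4 = 7
Final: R5 = 7

7


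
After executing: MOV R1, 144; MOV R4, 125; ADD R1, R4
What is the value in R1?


Register state trace:
  MOV R1, 144  → R1 = 144
  MOV R4, 125  → R4 = 125
  ADD R1, R4  → R1 = 144 + 125 = 269
Final: R1 = 269

269


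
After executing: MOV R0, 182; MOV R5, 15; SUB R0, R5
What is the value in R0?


Register state trace:
  MOV R0, 182  → R0 = 182
  MOV R5, 15  → R5 = 15
  SUB R0, R5  → R0 = 182 - 15 = 167
Final: R0 = 167

167


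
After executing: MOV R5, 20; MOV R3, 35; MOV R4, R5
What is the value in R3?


Register state trace:
  MOV R5, 20  → R5 = 20
  MOV R3, 35  → R3 = 35
  MOV R4, R5  → R4 = 20
Final: R3 = 35

35


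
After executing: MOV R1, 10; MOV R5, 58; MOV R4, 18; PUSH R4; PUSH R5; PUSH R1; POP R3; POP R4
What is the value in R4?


Stack trace (top is rightmost):
  MOV R1, 10  → R1 = 10
  MOV R5, 58  → R5 = 58
  MOV R4, 18  → R4 = 18
  PUSH R4  → stack: [18]
  PUSH R5  → stack: [18, 58]
  PUSH R1  → stack: [18, 58, 10]
  POP R3  → R3 = 10, stack: [18, 58]
  POP R4  → R4 = 58, stack: [18]
Final: R4 = 58

58


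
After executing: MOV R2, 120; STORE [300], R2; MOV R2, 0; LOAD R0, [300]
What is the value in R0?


Register and memory trace:
  MOV R2, 120  → R2 = 120
  STORE [300], R2  → mem[300] = 120
  MOV R2, 0  → R2 = 0
  LOAD R0, [300]  → R0 = mem[300] = 120
Final: R0 = 120

120


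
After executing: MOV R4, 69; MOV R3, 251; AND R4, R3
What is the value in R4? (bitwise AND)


Register state trace:
  MOV R4, 69  → R4 = 69 (0b01000101)
  MOV R3, 251  → R3 = 251 (0b11111011)
  AND R4, R3  → R4 = 69 AND 251 = 65 (0b01000001)
Final: R4 = 65

65


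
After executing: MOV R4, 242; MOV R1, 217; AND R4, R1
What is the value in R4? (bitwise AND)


Register state trace:
  MOV R4, 242  → R4 = 242 (0b11110010)
  MOV R1, 217  → R1 = 217 (0b11011001)
  AND R4, R1  → R4 = 242 AND 217 = 208 (0b11010000)
Final: R4 = 208

208


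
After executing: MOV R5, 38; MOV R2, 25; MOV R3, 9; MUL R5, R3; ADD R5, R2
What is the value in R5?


Register state trace:
  MOV R5, 38  → R5 = 38
  MOV R2, 25  → R2 = 25
  MOV R3, 9  → R3 = 9
  MUL R5, R3  → R5 = 38 * 9 = 342
  ADD R5, R2  → R5 = 342 + 25 = 367
Final: R5 = 367

367


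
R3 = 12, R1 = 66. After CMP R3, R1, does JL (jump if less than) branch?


Trace:
  R3 = 12, R1 = 66
  CMP R3, R1  → compares 12 vs 66
  JL checks: is 12 less than 66?
  12 < 66, so condition is true
Branch taken: Yes

Yes


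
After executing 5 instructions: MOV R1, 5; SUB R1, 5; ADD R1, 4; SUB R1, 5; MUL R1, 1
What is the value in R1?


Register state trace:
  MOV R1, 5  → R1 = 5
  SUB R1, 5  → R1 = 5 - 5 = 0
  ADD R1, 4  → R1 = 0 + 4 = 4
  SUB R1, 5  → R1 = 4 - 5 = -1
  MUL R1, 1  → R1 = -1 * 1 = -1
Final: R1 = -1

-1


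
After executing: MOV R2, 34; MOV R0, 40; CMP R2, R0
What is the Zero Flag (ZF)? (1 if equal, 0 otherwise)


Register state trace:
  MOV R2, 34  → R2 = 34
  MOV R0, 40  → R0 = 40
  CMP R2, R0  → computes 34 - 40 = -6
  Result is nonzero, so values are not equal
ZF = 0

0


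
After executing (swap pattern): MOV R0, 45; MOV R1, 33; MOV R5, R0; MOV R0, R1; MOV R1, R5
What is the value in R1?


Register state trace (swap pattern):
  MOV R0, 45  → R0 = 45
  MOV R1, 33  → R1 = 33
  MOV R5, R0  → R5 = 45  (save R0)
  MOV R0, R1  → R0 = 33  (R0 gets R1's value)
  MOV R1, R5  → R1 = 45  (R1 gets saved value)
Final: R1 = 45

45


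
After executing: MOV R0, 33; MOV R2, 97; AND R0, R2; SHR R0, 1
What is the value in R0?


Register state trace:
  MOV R0, 33  → R0 = 33 (0b00100001)
  MOV R2, 97  → R2 = 97 (0b01100001)
  AND R0, R2  → R0 = 33 AND 97 = 33 (0b00100001)
  SHR R0, 1  → R0 = 33 >> 1 = 16
Final: R0 = 16

16


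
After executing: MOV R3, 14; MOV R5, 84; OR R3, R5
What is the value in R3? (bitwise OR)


Register state trace:
  MOV R3, 14  → R3 = 14 (0b00001110)
  MOV R5, 84  → R5 = 84 (0b01010100)
  OR R3, R5   → R3 = 14 OR 84 = 94 (0b01011110)
Final: R3 = 94

94


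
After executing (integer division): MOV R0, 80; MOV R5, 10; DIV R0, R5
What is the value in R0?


Register state trace:
  MOV R0, 80  → R0 = 80
  MOV R5, 10  → R5 = 10
  DIV R0, R5  → R0 = 80 // 10 = 8
Final: R0 = 8

8


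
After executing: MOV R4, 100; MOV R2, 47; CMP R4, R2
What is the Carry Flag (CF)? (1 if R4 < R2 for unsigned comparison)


Register state trace:
  MOV R4, 100  → R4 = 100
  MOV R2, 47  → R2 = 47
  CMP R4, R2  → unsigned 100 - 47: no borrow
  100 >= 47, so CF = 0
CF = 0

0


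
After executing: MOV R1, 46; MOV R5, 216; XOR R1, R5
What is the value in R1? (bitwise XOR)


Register state trace:
  MOV R1, 46  → R1 = 46 (0b00101110)
  MOV R5, 216  → R5 = 216 (0b11011000)
  XOR R1, R5  → R1 = 46 XOR 216 = 246 (0b11110110)
Final: R1 = 246

246


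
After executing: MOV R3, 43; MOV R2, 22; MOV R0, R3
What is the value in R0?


Register state trace:
  MOV R3, 43  → R3 = 43
  MOV R2, 22  → R2 = 22
  MOV R0, R3  → R0 = 43
Final: R0 = 43

43


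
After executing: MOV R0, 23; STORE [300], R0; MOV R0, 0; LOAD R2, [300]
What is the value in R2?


Register and memory trace:
  MOV R0, 23  → R0 = 23
  STORE [300], R0  → mem[300] = 23
  MOV R0, 0  → R0 = 0
  LOAD R2, [300]  → R2 = mem[300] = 23
Final: R2 = 23

23


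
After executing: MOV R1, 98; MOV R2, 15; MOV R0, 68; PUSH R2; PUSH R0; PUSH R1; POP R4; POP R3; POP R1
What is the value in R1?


Stack trace (top is rightmost):
  MOV R1, 98  → R1 = 98
  MOV R2, 15  → R2 = 15
  MOV R0, 68  → R0 = 68
  PUSH R2  → stack: [15]
  PUSH R0  → stack: [15, 68]
  PUSH R1  → stack: [15, 68, 98]
  POP R4  → R4 = 98, stack: [15, 68]
  POP R3  → R3 = 68, stack: [15]
  POP R1  → R1 = 15, stack: []
Final: R1 = 15

15


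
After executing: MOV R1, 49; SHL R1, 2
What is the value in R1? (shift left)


Register state trace:
  MOV R1, 49  → R1 = 49
  SHL R1, 2  → R1 = 49 << 2 = 49 * 2^2 = 196
Final: R1 = 196

196


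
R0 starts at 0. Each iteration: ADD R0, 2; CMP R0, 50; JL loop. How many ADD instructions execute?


Loop trace (R0 starts at 0, target 50, step 2):
  ADD #1: R0 = 0 + 2 = 2  → 2 < 50, loop
  ADD #2: R0 = 2 + 2 = 4  → 4 < 50, loop
  ADD #3: R0 = 4 + 2 = 6  → 6 < 50, loop
  ADD #4: R0 = 6 + 2 = 8  → 8 < 50, loop
  ADD #5: R0 = 8 + 2 = 10  → 10 < 50, loop
  ADD #6: R0 = 10 + 2 = 12  → 12 < 50, loop
  ADD #7: R0 = 12 + 2 = 14  → 14 < 50, loop
  ADD #8: R0 = 14 + 2 = 16  → 16 < 50, loop
  ADD #9: R0 = 16 + 2 = 18  → 18 < 50, loop
  ADD #10: R0 = 18 + 2 = 20  → 20 < 50, loop
  ADD #11: R0 = 20 + 2 = 22  → 22 < 50, loop
  ADD #12: R0 = 22 + 2 = 24  → 24 < 50, loop
  ADD #13: R0 = 24 + 2 = 26  → 26 < 50, loop
  ADD #14: R0 = 26 + 2 = 28  → 28 < 50, loop
  ADD #15: R0 = 28 + 2 = 30  → 30 < 50, loop
  ADD #16: R0 = 30 + 2 = 32  → 32 < 50, loop
  ADD #17: R0 = 32 + 2 = 34  → 34 < 50, loop
  ADD #18: R0 = 34 + 2 = 36  → 36 < 50, loop
  ADD #19: R0 = 36 + 2 = 38  → 38 < 50, loop
  ADD #20: R0 = 38 + 2 = 40  → 40 < 50, loop
  ADD #21: R0 = 40 + 2 = 42  → 42 < 50, loop
  ADD #22: R0 = 42 + 2 = 44  → 44 < 50, loop
  ADD #23: R0 = 44 + 2 = 46  → 46 < 50, loop
  ADD #24: R0 = 46 + 2 = 48  → 48 < 50, loop
  ADD #25: R0 = 48 + 2 = 50  → 50 >= 50, exit
Total ADD instructions: 25

25


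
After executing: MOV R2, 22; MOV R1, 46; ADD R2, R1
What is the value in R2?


Register state trace:
  MOV R2, 22  → R2 = 22
  MOV R1, 46  → R1 = 46
  ADD R2, R1  → R2 = 22 + 46 = 68
Final: R2 = 68

68


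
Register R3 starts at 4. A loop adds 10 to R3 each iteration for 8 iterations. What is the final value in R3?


Starting value: R3 = 4
  Iter 1: R3 = 4 + 10 = 14
  Iter 2: R3 = 14 + 10 = 24
  Iter 3: R3 = 24 + 10 = 34
  Iter 4: R3 = 34 + 10 = 44
  Iter 5: R3 = 44 + 10 = 54
  Iter 6: R3 = 54 + 10 = 64
  Iter 7: R3 = 64 + 10 = 74
  Iter 8: R3 = 74 + 10 = 84
Final: R3 = 84

84


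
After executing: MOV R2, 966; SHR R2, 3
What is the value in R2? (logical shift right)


Register state trace:
  MOV R2, 966  → R2 = 966
  SHR R2, 3  → R2 = 966 >> 3 = 966 // 2^3 = 120
Final: R2 = 120

120


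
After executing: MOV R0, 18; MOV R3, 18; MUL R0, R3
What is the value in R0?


Register state trace:
  MOV R0, 18  → R0 = 18
  MOV R3, 18  → R3 = 18
  MUL R0, R3  → R0 = 18 * 18 = 324
Final: R0 = 324

324


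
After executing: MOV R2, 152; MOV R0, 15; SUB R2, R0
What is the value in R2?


Register state trace:
  MOV R2, 152  → R2 = 152
  MOV R0, 15  → R0 = 15
  SUB R2, R0  → R2 = 152 - 15 = 137
Final: R2 = 137

137


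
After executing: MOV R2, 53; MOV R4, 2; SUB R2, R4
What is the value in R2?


Register state trace:
  MOV R2, 53  → R2 = 53
  MOV R4, 2  → R4 = 2
  SUB R2, R4  → R2 = 53 - 2 = 51
Final: R2 = 51

51


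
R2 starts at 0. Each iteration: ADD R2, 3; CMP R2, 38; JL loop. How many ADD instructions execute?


Loop trace (R2 starts at 0, target 38, step 3):
  ADD #1: R2 = 0 + 3 = 3  → 3 < 38, loop
  ADD #2: R2 = 3 + 3 = 6  → 6 < 38, loop
  ADD #3: R2 = 6 + 3 = 9  → 9 < 38, loop
  ADD #4: R2 = 9 + 3 = 12  → 12 < 38, loop
  ADD #5: R2 = 12 + 3 = 15  → 15 < 38, loop
  ADD #6: R2 = 15 + 3 = 18  → 18 < 38, loop
  ADD #7: R2 = 18 + 3 = 21  → 21 < 38, loop
  ADD #8: R2 = 21 + 3 = 24  → 24 < 38, loop
  ADD #9: R2 = 24 + 3 = 27  → 27 < 38, loop
  ADD #10: R2 = 27 + 3 = 30  → 30 < 38, loop
  ADD #11: R2 = 30 + 3 = 33  → 33 < 38, loop
  ADD #12: R2 = 33 + 3 = 36  → 36 < 38, loop
  ADD #13: R2 = 36 + 3 = 39  → 39 >= 38, exit
Total ADD instructions: 13

13


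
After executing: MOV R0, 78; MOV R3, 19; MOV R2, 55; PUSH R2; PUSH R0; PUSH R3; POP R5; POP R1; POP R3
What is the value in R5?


Stack trace (top is rightmost):
  MOV R0, 78  → R0 = 78
  MOV R3, 19  → R3 = 19
  MOV R2, 55  → R2 = 55
  PUSH R2  → stack: [55]
  PUSH R0  → stack: [55, 78]
  PUSH R3  → stack: [55, 78, 19]
  POP R5  → R5 = 19, stack: [55, 78]
  POP R1  → R1 = 78, stack: [55]
  POP R3  → R3 = 55, stack: []
Final: R5 = 19

19


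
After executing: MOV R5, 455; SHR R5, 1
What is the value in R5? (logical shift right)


Register state trace:
  MOV R5, 455  → R5 = 455
  SHR R5, 1  → R5 = 455 >> 1 = 455 // 2^1 = 227
Final: R5 = 227

227
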